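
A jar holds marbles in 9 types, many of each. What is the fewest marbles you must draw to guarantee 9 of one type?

You could draw 8 of every type without reaching 9 of any — 72 in all.
One more forces 9 of some type, so 72 + 1 = 73.

73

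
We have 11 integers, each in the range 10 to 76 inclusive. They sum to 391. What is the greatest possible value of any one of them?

76

To make one integer as large as possible, make the other 10 as small as possible.
The other 10 contribute at least 10 × 10 = 100, leaving at most 391 − 100 = 291.
But each integer is capped at 76, so the maximum is 76.
Achievable: one at 76 and the other 10 totalling 315, which fits since 10 × 10 ≤ 315 ≤ 10 × 76.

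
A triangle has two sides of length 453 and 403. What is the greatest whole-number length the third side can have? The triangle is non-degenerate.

855

The third side must be less than 453 + 403 = 856.
The largest integer below 856 is 855.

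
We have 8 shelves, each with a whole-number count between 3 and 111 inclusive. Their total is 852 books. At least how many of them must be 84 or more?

7

If only k of them are at least 84, the other 8 − k are at most 83, so the total is at most k·111 + (8 − k)·83.
This must reach 852, so k·111 + (8 − k)·83 ≥ 852, giving k ≥ 7.
Exactly 7 works: 7 values at 111 and 1 at 83 total 860; lower one of the high values by 8 (still ≥ 84) to hit 852.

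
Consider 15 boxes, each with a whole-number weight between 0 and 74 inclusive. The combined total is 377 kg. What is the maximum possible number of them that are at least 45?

If k of the values are ≥ 45, the total is ≥ 45k + 0(15 − k).
Setting 45k + 0(15 − k) ≤ 377 gives 45k ≤ 377, so k ≤ 8.
k = 8 is achieved by 8 values at 45 and 7 at 0, total 360; add 17 to one value (staying below 45) to reach 377.

8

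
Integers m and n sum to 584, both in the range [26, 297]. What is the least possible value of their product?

Since m + n is fixed, pushing one of them to its bound minimizes the product.
At the endpoint m = 287, n = 584 − 287 = 297, so mn = 287 × 297 = 85239.

85239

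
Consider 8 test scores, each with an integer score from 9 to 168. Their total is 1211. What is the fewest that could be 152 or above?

1

Suppose at most 8 − j of them reach 152; then j values are ≤ 151 and the rest ≤ 168.
The total is then ≤ 151·j + 168·(8 − j) = 1344 − 17j. For this to be ≥ 1211 we need j ≤ 7, so at least 8 − 7 = 1 must reach 152.
Exactly 1 works: 1 value at 168 and 7 at 151 total 1225; lower one of the high values by 14 (still ≥ 152) to hit 1211.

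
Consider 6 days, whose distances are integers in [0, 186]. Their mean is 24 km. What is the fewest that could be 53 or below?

4

The total is 6 × 24 = 144.
Each value above 53 is at least 54, contributing at least 54 − 0 = 54 above the floor 0.
The sum exceeds the floor total 0 by 144, so at most ⌊144/54⌋ = 2 exceed 53, and at least 4 are ≤ 53.
Exactly 4 works: 4 values at 0 and 2 at 54 total 108; raise one of the low values by 36 (still ≤ 53) to hit 144.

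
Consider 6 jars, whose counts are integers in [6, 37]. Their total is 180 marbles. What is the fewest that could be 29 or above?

2

Suppose at most 6 − j of them reach 29; then j values are ≤ 28 and the rest ≤ 37.
The total is then ≤ 28·j + 37·(6 − j) = 222 − 9j. For this to be ≥ 180 we need j ≤ 4, so at least 6 − 4 = 2 must reach 29.
Exactly 2 works: 2 values at 37 and 4 at 28 total 186; lower one of the high values by 6 (still ≥ 29) to hit 180.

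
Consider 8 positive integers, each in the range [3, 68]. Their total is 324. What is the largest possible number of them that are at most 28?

Each value at 28 or below falls at least 68 − 28 = 40 short of the ceiling 68.
The ceiling total is 8 × 68 = 544, and we need 324, so at most ⌊(544 − 324)/40⌋ = 5 can be that low.
k = 5 is achieved by 5 values at 28 and 3 at 68, total 344; lower one of the 68's by 20 (still > 28) to reach 324.

5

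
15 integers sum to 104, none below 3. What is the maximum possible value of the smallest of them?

The 15 values sum to 104, so their minimum is at most ⌊104/15⌋ = 6.
Achievable: 1 of them at 6 and 14 at 7 total 104.

6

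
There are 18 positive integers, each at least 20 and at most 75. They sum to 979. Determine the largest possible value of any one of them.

75

Maximizing one value means minimizing the remaining 17.
The other 17 contribute at least 17 × 20 = 340, leaving at most 979 − 340 = 639.
But each integer is capped at 75, so the maximum is 75.
Achievable: one at 75 and the other 17 totalling 904, which fits since 17 × 20 ≤ 904 ≤ 17 × 75.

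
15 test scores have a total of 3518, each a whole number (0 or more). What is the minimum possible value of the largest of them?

The 15 values sum to 3518, so their maximum is at least ⌈3518/15⌉ = 235.
Achievable: 8 of them at 235 and 7 at 234 total 3518.

235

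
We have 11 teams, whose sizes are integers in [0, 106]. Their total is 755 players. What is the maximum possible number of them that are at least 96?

7

If k of the values are ≥ 96, the total is ≥ 96k + 0(11 − k).
Setting 96k + 0(11 − k) ≤ 755 gives 96k ≤ 755, so k ≤ 7.
k = 7 is achieved by 7 values at 96 and 4 at 0, total 672; add 83 to one value (staying below 96) to reach 755.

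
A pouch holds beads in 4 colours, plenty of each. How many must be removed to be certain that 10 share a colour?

In the worst case you draw 9 of each of the 4 colours: 4 × 9 = 36.
One more forces 10 of some colour, so 36 + 1 = 37.

37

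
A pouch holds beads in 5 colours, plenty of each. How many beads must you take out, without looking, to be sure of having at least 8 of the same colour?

36

You could draw 7 of every colour without reaching 8 of any — 35 in all.
One more forces 8 of some colour, so 35 + 1 = 36.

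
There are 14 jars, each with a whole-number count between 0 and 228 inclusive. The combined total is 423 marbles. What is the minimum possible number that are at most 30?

Let j be the number exceeding 30. Then the total is ≥ 31·j + 0·(14 − j) = 0 + 31j.
So 31j ≤ 423 and j ≤ 13; hence at least 14 − 13 = 1 are ≤ 30.
Exactly 1 works: 1 value at 0 and 13 at 31 total 403; raise one of the low values by 20 (still ≤ 30) to hit 423.

1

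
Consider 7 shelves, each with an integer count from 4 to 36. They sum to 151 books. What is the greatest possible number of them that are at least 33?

If k of the values are ≥ 33, the total is ≥ 33k + 4(7 − k).
Setting 33k + 4(7 − k) ≤ 151 gives 29k ≤ 123, so k ≤ 4.
k = 4 is achieved by 4 values at 33 and 3 at 4, total 144; add 7 to one value (staying below 33) to reach 151.

4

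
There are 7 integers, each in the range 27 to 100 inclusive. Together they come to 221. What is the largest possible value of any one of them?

59

To make one integer as large as possible, make the other 6 as small as possible.
The other 6 contribute at least 6 × 27 = 162, leaving at most 221 − 162 = 59.
Since 59 ≤ 100, this is achievable: one at 59 and 6 at 27.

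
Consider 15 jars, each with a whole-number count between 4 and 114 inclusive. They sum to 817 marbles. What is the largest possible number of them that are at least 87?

Suppose k of them are at least 87. Those contribute at least 87 each and the other 15 − k at least 4 each.
So the total is at least 87k + 4(15 − k) = 60 + 83k. This must be ≤ 817, giving k ≤ 9.
k = 9 is achieved by 9 values at 87 and 6 at 4, total 807; add 10 to one value (staying below 87) to reach 817.

9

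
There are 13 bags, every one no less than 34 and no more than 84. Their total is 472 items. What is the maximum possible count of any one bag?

Maximizing one value means minimizing the remaining 12.
The other 12 contribute at least 12 × 34 = 408, leaving at most 472 − 408 = 64.
Since 64 ≤ 84, this is achievable: one at 64 and 12 at 34.

64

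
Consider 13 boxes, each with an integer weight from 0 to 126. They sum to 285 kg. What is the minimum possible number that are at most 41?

7

If only k of them are at most 41, the other 13 − k are at least 42, so the total is at least (13 − k)·42 + k·0.
This is ≤ 285, so (13 − k)·42 + 0k ≤ 285, which gives k ≥ 7.
Exactly 7 works: 7 values at 0 and 6 at 42 total 252; raise one of the low values by 33 (still ≤ 41) to hit 285.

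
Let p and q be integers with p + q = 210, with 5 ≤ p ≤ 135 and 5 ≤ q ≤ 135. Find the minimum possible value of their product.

Since p + q is fixed, pushing one of them to its bound minimizes the product.
The extreme feasible split is p = 75, q = 135, giving pq = 10125.

10125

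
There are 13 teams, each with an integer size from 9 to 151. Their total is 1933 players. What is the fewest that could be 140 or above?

11

If only k of them are at least 140, the other 13 − k are at most 139, so the total is at most k·151 + (13 − k)·139.
This must reach 1933, so k·151 + (13 − k)·139 ≥ 1933, giving k ≥ 11.
Exactly 11 works: 11 values at 151 and 2 at 139 total 1939; lower one of the high values by 6 (still ≥ 140) to hit 1933.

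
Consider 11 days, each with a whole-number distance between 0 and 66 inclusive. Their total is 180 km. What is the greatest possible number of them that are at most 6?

Each value at 6 or below falls at least 66 − 6 = 60 short of the ceiling 66.
The ceiling total is 11 × 66 = 726, and we need 180, so at most ⌊(726 − 180)/60⌋ = 9 can be that low.
k = 9 is achieved by 9 values at 6 and 2 at 66, total 186; lower one of the 66's by 6 (still > 6) to reach 180.

9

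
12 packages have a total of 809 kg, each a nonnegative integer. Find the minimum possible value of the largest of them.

68

If every one of the 12 were at most 67, the total would be at most 12 × 67 = 804 < 809.
Achievable: 5 of them at 68 and 7 at 67 total 809.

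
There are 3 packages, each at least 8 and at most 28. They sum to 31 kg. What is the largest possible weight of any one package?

Maximizing one value means minimizing the remaining 2.
The other 2 contribute at least 2 × 8 = 16, leaving at most 31 − 16 = 15.
Since 15 ≤ 28, this is achievable: one at 15 and 2 at 8.

15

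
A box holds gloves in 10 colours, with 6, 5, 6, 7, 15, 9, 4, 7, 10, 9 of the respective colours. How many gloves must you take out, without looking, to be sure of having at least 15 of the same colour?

In the worst case you take as many as possible of each colour without reaching 15: 6 + 5 + 6 + 7 + 14 + 9 + 4 + 7 + 10 + 9 = 77.
The next one must give 15 of some colour, so 77 + 1 = 78.

78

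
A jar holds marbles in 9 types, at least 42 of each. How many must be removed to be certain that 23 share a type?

You could draw 22 of every type without reaching 23 of any — 198 in all.
One more forces 23 of some type, so 198 + 1 = 199.

199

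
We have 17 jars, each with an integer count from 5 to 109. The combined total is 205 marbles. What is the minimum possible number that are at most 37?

Each value above 37 is at least 38, contributing at least 38 − 5 = 33 above the floor 5.
The sum exceeds the floor total 85 by 120, so at most ⌊120/33⌋ = 3 exceed 37, and at least 14 are ≤ 37.
Exactly 14 works: 14 values at 5 and 3 at 38 total 184; raise one of the low values by 21 (still ≤ 37) to hit 205.

14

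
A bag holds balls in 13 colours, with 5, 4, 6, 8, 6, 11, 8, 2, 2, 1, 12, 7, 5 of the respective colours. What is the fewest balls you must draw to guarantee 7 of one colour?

In the worst case you take as many as possible of each colour without reaching 7: 5 + 4 + 6 + 6 + 6 + 6 + 6 + 2 + 2 + 1 + 6 + 6 + 5 = 61.
The next one must give 7 of some colour, so 61 + 1 = 62.

62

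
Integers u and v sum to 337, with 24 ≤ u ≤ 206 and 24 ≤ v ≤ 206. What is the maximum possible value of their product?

28392

With u + v fixed, uv peaks when the two are closest together.
Taking u = 168 and v = 169 (both in [24, 206]) gives uv = 28392.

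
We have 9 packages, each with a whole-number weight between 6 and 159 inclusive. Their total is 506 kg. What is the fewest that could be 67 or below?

Each value above 67 is at least 68, contributing at least 68 − 6 = 62 above the floor 6.
The sum exceeds the floor total 54 by 452, so at most ⌊452/62⌋ = 7 exceed 67, and at least 2 are ≤ 67.
Exactly 2 works: 2 values at 6 and 7 at 68 total 488; raise one of the low values by 18 (still ≤ 67) to hit 506.

2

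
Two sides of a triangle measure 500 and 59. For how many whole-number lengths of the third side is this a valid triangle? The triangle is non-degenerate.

The triangle inequality gives |500 − 59| < c < 500 + 59, i.e. 441 < c < 559.
So c can be any integer from 442 to 558: 117 values.

117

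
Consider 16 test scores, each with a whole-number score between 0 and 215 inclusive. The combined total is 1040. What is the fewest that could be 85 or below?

If only k of them are at most 85, the other 16 − k are at least 86, so the total is at least (16 − k)·86 + k·0.
This is ≤ 1040, so (16 − k)·86 + 0k ≤ 1040, which gives k ≥ 4.
Exactly 4 works: 4 values at 0 and 12 at 86 total 1032; raise one of the low values by 8 (still ≤ 85) to hit 1040.

4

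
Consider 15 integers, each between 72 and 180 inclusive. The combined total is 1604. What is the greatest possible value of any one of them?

To make one integer as large as possible, make the other 14 as small as possible.
The other 14 contribute at least 14 × 72 = 1008, leaving at most 1604 − 1008 = 596.
But each integer is capped at 180, so the maximum is 180.
Achievable: one at 180 and the other 14 totalling 1424, which fits since 14 × 72 ≤ 1424 ≤ 14 × 180.

180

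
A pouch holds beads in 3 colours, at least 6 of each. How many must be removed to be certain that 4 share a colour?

You could draw 3 of every colour without reaching 4 of any — 9 in all.
One more forces 4 of some colour, so 9 + 1 = 10.

10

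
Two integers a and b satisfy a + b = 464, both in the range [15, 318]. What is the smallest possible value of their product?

46428

Since a + b is fixed, pushing one of them to its bound minimizes the product.
The extreme feasible split is a = 146, b = 318, giving ab = 46428.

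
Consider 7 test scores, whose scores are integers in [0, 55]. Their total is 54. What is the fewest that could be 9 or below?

2

If only k of them are at most 9, the other 7 − k are at least 10, so the total is at least (7 − k)·10 + k·0.
This is ≤ 54, so (7 − k)·10 + 0k ≤ 54, which gives k ≥ 2.
Exactly 2 works: 2 values at 0 and 5 at 10 total 50; raise one of the low values by 4 (still ≤ 9) to hit 54.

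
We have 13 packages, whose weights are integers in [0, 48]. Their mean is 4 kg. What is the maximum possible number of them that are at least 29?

The total is 13 × 4 = 52.
With k values at 29 or above and the rest at least 0, the sum is at least 0 + 29k.
Since the sum is 52, we need 29k ≤ 52, i.e. k ≤ 1.
k = 1 is achieved by 1 value at 29 and 12 at 0, total 29; add 23 to one value (staying below 29) to reach 52.

1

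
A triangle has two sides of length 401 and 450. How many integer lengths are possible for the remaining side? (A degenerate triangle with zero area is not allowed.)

801

The triangle inequality gives |401 − 450| < c < 401 + 450, i.e. 49 < c < 851.
So c can be any integer from 50 to 850: 801 values.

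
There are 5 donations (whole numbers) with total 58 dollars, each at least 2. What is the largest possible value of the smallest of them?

11

The average is 58/5 < 12, so some value is ≤ 11.
Achievable: 2 of them at 11 and 3 at 12 total 58.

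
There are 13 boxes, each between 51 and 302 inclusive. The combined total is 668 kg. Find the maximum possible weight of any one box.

56

To make one box as large as possible, make the other 12 as small as possible.
The other 12 contribute at least 12 × 51 = 612, leaving at most 668 − 612 = 56.
Since 56 ≤ 302, this is achievable: one at 56 and 12 at 51.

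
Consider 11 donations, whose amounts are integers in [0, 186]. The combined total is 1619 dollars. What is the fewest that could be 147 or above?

1

If only k of them are at least 147, the other 11 − k are at most 146, so the total is at most k·186 + (11 − k)·146.
This must reach 1619, so k·186 + (11 − k)·146 ≥ 1619, giving k ≥ 1.
Exactly 1 works: 1 value at 186 and 10 at 146 total 1646; lower one of the high values by 27 (still ≥ 147) to hit 1619.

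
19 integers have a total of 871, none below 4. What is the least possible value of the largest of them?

46

Some value must be at least ⌈871/19⌉ = 46, since 19 × 45 = 855 < 871.
Equality holds with 16 values of 46 and 3 values of 45.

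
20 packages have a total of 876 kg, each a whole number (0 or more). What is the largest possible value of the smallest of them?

43

The 20 values sum to 876, so their minimum is at most ⌊876/20⌋ = 43.
Equality holds with 4 values of 43 and 16 values of 44.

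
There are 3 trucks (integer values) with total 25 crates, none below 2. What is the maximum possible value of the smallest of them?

The average is 25/3 < 9, so some value is ≤ 8.
Taking 2 copies of 8 and 1 copy of 9 gives exactly 25, so 8 is attained.

8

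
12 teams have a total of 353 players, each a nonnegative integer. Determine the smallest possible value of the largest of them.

If every one of the 12 were at most 29, the total would be at most 12 × 29 = 348 < 353.
Equality holds with 5 values of 30 and 7 values of 29.

30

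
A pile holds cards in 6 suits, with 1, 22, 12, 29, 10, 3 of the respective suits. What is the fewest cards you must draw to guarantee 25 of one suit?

73

In the worst case you take as many as possible of each suit without reaching 25: 1 + 22 + 12 + 24 + 10 + 3 = 72.
The next one must give 25 of some suit, so 72 + 1 = 73.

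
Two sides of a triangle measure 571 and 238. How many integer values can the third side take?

475

The triangle inequality gives |571 − 238| < c < 571 + 238, i.e. 333 < c < 809.
So c can be any integer from 334 to 808: 475 values.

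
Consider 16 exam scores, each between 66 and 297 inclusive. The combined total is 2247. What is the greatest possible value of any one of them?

297

To make one score as large as possible, make the other 15 as small as possible.
The other 15 contribute at least 15 × 66 = 990, leaving at most 2247 − 990 = 1257.
But each score is capped at 297, so the maximum is 297.
Achievable: one at 297 and the other 15 totalling 1950, which fits since 15 × 66 ≤ 1950 ≤ 15 × 297.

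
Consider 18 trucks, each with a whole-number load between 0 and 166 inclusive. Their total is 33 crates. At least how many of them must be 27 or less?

If only k of them are at most 27, the other 18 − k are at least 28, so the total is at least (18 − k)·28 + k·0.
This is ≤ 33, so (18 − k)·28 + 0k ≤ 33, which gives k ≥ 17.
Exactly 17 works: 17 values at 0 and 1 at 28 total 28; raise one of the low values by 5 (still ≤ 27) to hit 33.

17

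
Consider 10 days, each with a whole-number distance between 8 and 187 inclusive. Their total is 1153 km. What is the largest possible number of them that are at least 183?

If k of the values are ≥ 183, the total is ≥ 183k + 8(10 − k).
Setting 183k + 8(10 − k) ≤ 1153 gives 175k ≤ 1073, so k ≤ 6.
k = 6 is achieved by 6 values at 183 and 4 at 8, total 1130; add 23 to one value (staying below 183) to reach 1153.

6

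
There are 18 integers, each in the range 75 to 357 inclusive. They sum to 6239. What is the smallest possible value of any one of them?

Minimizing one value means maximizing the remaining 17.
The other 17 contribute at most 17 × 357 = 6069, leaving at least 6239 − 6069 = 170.
Since 170 ≥ 75, this is achievable: one at 170 and 17 at 357.

170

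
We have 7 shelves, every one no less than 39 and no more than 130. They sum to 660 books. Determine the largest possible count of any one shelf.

To make one shelf as large as possible, make the other 6 as small as possible.
The other 6 contribute at least 6 × 39 = 234, leaving at most 660 − 234 = 426.
But each shelf is capped at 130, so the maximum is 130.
Achievable: one at 130 and the other 6 totalling 530, which fits since 6 × 39 ≤ 530 ≤ 6 × 130.

130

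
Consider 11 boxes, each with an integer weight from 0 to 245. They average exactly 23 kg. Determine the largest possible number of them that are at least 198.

1

The total is 11 × 23 = 253.
Suppose k of them are at least 198. Those contribute at least 198 each and the other 11 − k at least 0 each.
So the total is at least 198k + 0(11 − k) = 0 + 198k. This must be ≤ 253, giving k ≤ 1.
k = 1 is achieved by 1 value at 198 and 10 at 0, total 198; add 55 to one value (staying below 198) to reach 253.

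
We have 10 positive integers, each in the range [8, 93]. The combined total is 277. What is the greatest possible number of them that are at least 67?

3

Suppose k of them are at least 67. Those contribute at least 67 each and the other 10 − k at least 8 each.
So the total is at least 67k + 8(10 − k) = 80 + 59k. This must be ≤ 277, giving k ≤ 3.
k = 3 is achieved by 3 values at 67 and 7 at 8, total 257; add 20 to one value (staying below 67) to reach 277.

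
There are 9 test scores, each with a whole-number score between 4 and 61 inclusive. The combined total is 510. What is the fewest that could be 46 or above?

Suppose at most 9 − j of them reach 46; then j values are ≤ 45 and the rest ≤ 61.
The total is then ≤ 45·j + 61·(9 − j) = 549 − 16j. For this to be ≥ 510 we need j ≤ 2, so at least 9 − 2 = 7 must reach 46.
Exactly 7 works: 7 values at 61 and 2 at 45 total 517; lower one of the high values by 7 (still ≥ 46) to hit 510.

7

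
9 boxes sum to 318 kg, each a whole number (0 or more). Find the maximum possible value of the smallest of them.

The average is 318/9 < 36, so some value is ≤ 35.
Achievable: 6 of them at 35 and 3 at 36 total 318.

35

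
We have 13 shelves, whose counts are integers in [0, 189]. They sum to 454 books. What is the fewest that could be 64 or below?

7

Each value above 64 is at least 65, contributing at least 65 − 0 = 65 above the floor 0.
The sum exceeds the floor total 0 by 454, so at most ⌊454/65⌋ = 6 exceed 64, and at least 7 are ≤ 64.
Exactly 7 works: 7 values at 0 and 6 at 65 total 390; raise one of the low values by 64 (still ≤ 64) to hit 454.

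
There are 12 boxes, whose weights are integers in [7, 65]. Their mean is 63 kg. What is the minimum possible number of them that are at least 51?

11

The total is 12 × 63 = 756.
If only k of them are at least 51, the other 12 − k are at most 50, so the total is at most k·65 + (12 − k)·50.
This must reach 756, so k·65 + (12 − k)·50 ≥ 756, giving k ≥ 11.
Exactly 11 works: 11 values at 65 and 1 at 50 total 765; lower one of the high values by 9 (still ≥ 51) to hit 756.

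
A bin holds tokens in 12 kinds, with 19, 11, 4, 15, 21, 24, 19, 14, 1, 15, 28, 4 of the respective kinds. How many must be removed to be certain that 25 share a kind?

In the worst case you take as many as possible of each kind without reaching 25: 19 + 11 + 4 + 15 + 21 + 24 + 19 + 14 + 1 + 15 + 24 + 4 = 171.
The next one must give 25 of some kind, so 171 + 1 = 172.

172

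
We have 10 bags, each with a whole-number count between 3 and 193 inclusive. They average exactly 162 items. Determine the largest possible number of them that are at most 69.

The total is 10 × 162 = 1620.
Suppose k of them are at most 69. Those contribute at most 69 each and the rest at most 193 each.
So the total is at most 69k + 193(10 − k) = 1930 − 124k. This must still be ≥ 1620, so k ≤ 2.
k = 2 is achieved by 2 values at 69 and 8 at 193, total 1682; lower one of the 193's by 62 (still > 69) to reach 1620.

2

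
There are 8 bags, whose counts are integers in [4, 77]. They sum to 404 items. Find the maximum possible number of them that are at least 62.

6

Suppose k of them are at least 62. Those contribute at least 62 each and the other 8 − k at least 4 each.
So the total is at least 62k + 4(8 − k) = 32 + 58k. This must be ≤ 404, giving k ≤ 6.
k = 6 is achieved by 6 values at 62 and 2 at 4, total 380; add 24 to one value (staying below 62) to reach 404.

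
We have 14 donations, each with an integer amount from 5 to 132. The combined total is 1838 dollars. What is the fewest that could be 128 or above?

Each value short of 128 is at most 127, costing at least 132 − 127 = 5 against the maximum total of 1848.
We can afford to lose at most 1848 − 1838 = 10, so at most ⌊10/5⌋ = 2 fall short, and at least 12 are ≥ 128.
Exactly 12 works: 12 values at 132 and 2 at 127 total 1838.

12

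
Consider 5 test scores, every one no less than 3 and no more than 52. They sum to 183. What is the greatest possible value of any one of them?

52

Maximizing one value means minimizing the remaining 4.
The other 4 contribute at least 4 × 3 = 12, leaving at most 183 − 12 = 171.
But each score is capped at 52, so the maximum is 52.
Achievable: one at 52 and the other 4 totalling 131, which fits since 4 × 3 ≤ 131 ≤ 4 × 52.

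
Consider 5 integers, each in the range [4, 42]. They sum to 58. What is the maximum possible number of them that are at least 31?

1

Suppose k of them are at least 31. Those contribute at least 31 each and the other 5 − k at least 4 each.
So the total is at least 31k + 4(5 − k) = 20 + 27k. This must be ≤ 58, giving k ≤ 1.
k = 1 is achieved by 1 value at 31 and 4 at 4, total 47; add 11 to one value (staying below 31) to reach 58.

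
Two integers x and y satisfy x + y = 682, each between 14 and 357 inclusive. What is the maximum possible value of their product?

For a fixed sum, the product xy is largest when x and y are as close as possible.
Taking x = 341 and y = 341 (both in [14, 357]) gives xy = 116281.

116281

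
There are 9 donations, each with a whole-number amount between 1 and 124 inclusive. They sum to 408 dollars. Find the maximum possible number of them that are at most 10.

6

Each value at 10 or below falls at least 124 − 10 = 114 short of the ceiling 124.
The ceiling total is 9 × 124 = 1116, and we need 408, so at most ⌊(1116 − 408)/114⌋ = 6 can be that low.
k = 6 is achieved by 6 values at 10 and 3 at 124, total 432; lower one of the 124's by 24 (still > 10) to reach 408.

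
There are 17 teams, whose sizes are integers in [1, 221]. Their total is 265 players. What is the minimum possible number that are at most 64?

14

If only k of them are at most 64, the other 17 − k are at least 65, so the total is at least (17 − k)·65 + k·1.
This is ≤ 265, so (17 − k)·65 + 1k ≤ 265, which gives k ≥ 14.
Exactly 14 works: 14 values at 1 and 3 at 65 total 209; raise one of the low values by 56 (still ≤ 64) to hit 265.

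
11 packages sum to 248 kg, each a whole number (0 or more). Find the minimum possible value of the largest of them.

23

Some value must be at least ⌈248/11⌉ = 23, since 11 × 22 = 242 < 248.
Taking 5 copies of 22 and 6 copies of 23 gives exactly 248, so 23 is attained.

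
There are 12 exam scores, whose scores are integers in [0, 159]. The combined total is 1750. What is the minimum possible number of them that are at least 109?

9

Each value short of 109 is at most 108, costing at least 159 − 108 = 51 against the maximum total of 1908.
We can afford to lose at most 1908 − 1750 = 158, so at most ⌊158/51⌋ = 3 fall short, and at least 9 are ≥ 109.
Exactly 9 works: 9 values at 159 and 3 at 108 total 1755; lower one of the high values by 5 (still ≥ 109) to hit 1750.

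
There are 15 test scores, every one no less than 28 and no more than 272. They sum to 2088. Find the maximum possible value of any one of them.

272

To make one score as large as possible, make the other 14 as small as possible.
The other 14 contribute at least 14 × 28 = 392, leaving at most 2088 − 392 = 1696.
But each score is capped at 272, so the maximum is 272.
Achievable: one at 272 and the other 14 totalling 1816, which fits since 14 × 28 ≤ 1816 ≤ 14 × 272.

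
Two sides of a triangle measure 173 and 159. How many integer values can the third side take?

317

The triangle inequality gives |173 − 159| < c < 173 + 159, i.e. 14 < c < 332.
So c can be any integer from 15 to 331: 317 values.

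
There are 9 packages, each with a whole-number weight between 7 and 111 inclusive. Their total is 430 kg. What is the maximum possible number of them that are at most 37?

Each value at 37 or below falls at least 111 − 37 = 74 short of the ceiling 111.
The ceiling total is 9 × 111 = 999, and we need 430, so at most ⌊(999 − 430)/74⌋ = 7 can be that low.
k = 7 is achieved by 7 values at 37 and 2 at 111, total 481; lower one of the 111's by 51 (still > 37) to reach 430.

7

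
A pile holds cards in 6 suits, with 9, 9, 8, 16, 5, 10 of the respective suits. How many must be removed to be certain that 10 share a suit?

In the worst case you take as many as possible of each suit without reaching 10: 9 + 9 + 8 + 9 + 5 + 9 = 49.
The next one must give 10 of some suit, so 49 + 1 = 50.

50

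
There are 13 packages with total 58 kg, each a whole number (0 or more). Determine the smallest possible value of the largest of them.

5

Some value must be at least ⌈58/13⌉ = 5, since 13 × 4 = 52 < 58.
Equality holds with 6 values of 5 and 7 values of 4.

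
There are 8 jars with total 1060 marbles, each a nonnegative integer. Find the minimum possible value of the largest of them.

133

If every one of the 8 were at most 132, the total would be at most 8 × 132 = 1056 < 1060.
Taking 4 copies of 132 and 4 copies of 133 gives exactly 1060, so 133 is attained.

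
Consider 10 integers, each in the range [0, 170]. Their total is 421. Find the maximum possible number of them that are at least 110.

If k of the values are ≥ 110, the total is ≥ 110k + 0(10 − k).
Setting 110k + 0(10 − k) ≤ 421 gives 110k ≤ 421, so k ≤ 3.
k = 3 is achieved by 3 values at 110 and 7 at 0, total 330; add 91 to one value (staying below 110) to reach 421.

3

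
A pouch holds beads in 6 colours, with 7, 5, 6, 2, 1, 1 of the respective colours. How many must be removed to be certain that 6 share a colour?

In the worst case you take as many as possible of each colour without reaching 6: 5 + 5 + 5 + 2 + 1 + 1 = 19.
The next one must give 6 of some colour, so 19 + 1 = 20.

20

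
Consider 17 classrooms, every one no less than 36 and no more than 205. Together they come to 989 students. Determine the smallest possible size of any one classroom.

To make one classroom as small as possible, make the other 16 as large as possible.
The other 16 can take up 16 × 205 = 3280 ≥ 989 − 36, so one classroom can sit at its floor of 36.
Achievable: one at 36 and the other 16 totalling 953, which fits since 16 × 36 ≤ 953 ≤ 16 × 205.

36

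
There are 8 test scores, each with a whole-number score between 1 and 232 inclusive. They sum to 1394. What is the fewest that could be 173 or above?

If only k of them are at least 173, the other 8 − k are at most 172, so the total is at most k·232 + (8 − k)·172.
This must reach 1394, so k·232 + (8 − k)·172 ≥ 1394, giving k ≥ 1.
Exactly 1 works: 1 value at 232 and 7 at 172 total 1436; lower one of the high values by 42 (still ≥ 173) to hit 1394.

1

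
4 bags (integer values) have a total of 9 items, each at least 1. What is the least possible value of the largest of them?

If every one of the 4 were at most 2, the total would be at most 4 × 2 = 8 < 9.
Equality holds with 1 value of 3 and 3 values of 2.

3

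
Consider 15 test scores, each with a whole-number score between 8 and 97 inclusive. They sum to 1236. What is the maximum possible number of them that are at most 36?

Each value at 36 or below falls at least 97 − 36 = 61 short of the ceiling 97.
The ceiling total is 15 × 97 = 1455, and we need 1236, so at most ⌊(1455 − 1236)/61⌋ = 3 can be that low.
k = 3 is achieved by 3 values at 36 and 12 at 97, total 1272; lower one of the 97's by 36 (still > 36) to reach 1236.

3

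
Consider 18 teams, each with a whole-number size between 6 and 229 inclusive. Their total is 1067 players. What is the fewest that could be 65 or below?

Let j be the number exceeding 65. Then the total is ≥ 66·j + 6·(18 − j) = 108 + 60j.
So 60j ≤ 959 and j ≤ 15; hence at least 18 − 15 = 3 are ≤ 65.
Exactly 3 works: 3 values at 6 and 15 at 66 total 1008; raise one of the low values by 59 (still ≤ 65) to hit 1067.

3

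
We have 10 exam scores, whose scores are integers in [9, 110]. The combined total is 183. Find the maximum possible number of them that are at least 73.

1

Suppose k of them are at least 73. Those contribute at least 73 each and the other 10 − k at least 9 each.
So the total is at least 73k + 9(10 − k) = 90 + 64k. This must be ≤ 183, giving k ≤ 1.
k = 1 is achieved by 1 value at 73 and 9 at 9, total 154; add 29 to one value (staying below 73) to reach 183.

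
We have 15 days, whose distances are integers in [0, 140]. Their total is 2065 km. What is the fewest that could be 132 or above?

If only k of them are at least 132, the other 15 − k are at most 131, so the total is at most k·140 + (15 − k)·131.
This must reach 2065, so k·140 + (15 − k)·131 ≥ 2065, giving k ≥ 12.
Exactly 12 works: 12 values at 140 and 3 at 131 total 2073; lower one of the high values by 8 (still ≥ 132) to hit 2065.

12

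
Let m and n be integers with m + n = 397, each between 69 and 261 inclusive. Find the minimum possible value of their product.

35496

Since m + n is fixed, pushing one of them to its bound minimizes the product.
At the endpoint m = 136, n = 397 − 136 = 261, so mn = 136 × 261 = 35496.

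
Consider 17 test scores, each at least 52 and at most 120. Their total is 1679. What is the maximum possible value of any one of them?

To make one score as large as possible, make the other 16 as small as possible.
The other 16 contribute at least 16 × 52 = 832, leaving at most 1679 − 832 = 847.
But each score is capped at 120, so the maximum is 120.
Achievable: one at 120 and the other 16 totalling 1559, which fits since 16 × 52 ≤ 1559 ≤ 16 × 120.

120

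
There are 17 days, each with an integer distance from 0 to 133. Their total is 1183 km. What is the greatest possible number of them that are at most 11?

Suppose k of them are at most 11. Those contribute at most 11 each and the rest at most 133 each.
So the total is at most 11k + 133(17 − k) = 2261 − 122k. This must still be ≥ 1183, so k ≤ 8.
k = 8 is achieved by 8 values at 11 and 9 at 133, total 1285; lower one of the 133's by 102 (still > 11) to reach 1183.

8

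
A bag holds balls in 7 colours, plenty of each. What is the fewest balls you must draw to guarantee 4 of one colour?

In the worst case you draw 3 of each of the 7 colours: 7 × 3 = 21.
One more forces 4 of some colour, so 21 + 1 = 22.

22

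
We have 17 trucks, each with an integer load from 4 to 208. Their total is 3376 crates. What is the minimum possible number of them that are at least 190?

9

Suppose at most 17 − j of them reach 190; then j values are ≤ 189 and the rest ≤ 208.
The total is then ≤ 189·j + 208·(17 − j) = 3536 − 19j. For this to be ≥ 3376 we need j ≤ 8, so at least 17 − 8 = 9 must reach 190.
Exactly 9 works: 9 values at 208 and 8 at 189 total 3384; lower one of the high values by 8 (still ≥ 190) to hit 3376.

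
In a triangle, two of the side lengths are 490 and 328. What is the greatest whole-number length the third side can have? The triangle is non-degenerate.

The third side must be less than 490 + 328 = 818.
The largest integer below 818 is 817.

817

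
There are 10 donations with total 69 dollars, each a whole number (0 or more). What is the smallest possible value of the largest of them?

7

The average is 69/10 > 6, so not all 10 can be 6 or less; the largest is ≥ 7.
Equality holds with 9 values of 7 and 1 value of 6.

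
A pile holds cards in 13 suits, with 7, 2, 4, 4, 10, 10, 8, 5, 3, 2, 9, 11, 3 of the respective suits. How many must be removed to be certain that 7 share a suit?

In the worst case you take as many as possible of each suit without reaching 7: 6 + 2 + 4 + 4 + 6 + 6 + 6 + 5 + 3 + 2 + 6 + 6 + 3 = 59.
The next one must give 7 of some suit, so 59 + 1 = 60.

60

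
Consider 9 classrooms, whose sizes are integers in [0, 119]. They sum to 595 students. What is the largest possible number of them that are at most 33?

Suppose k of them are at most 33. Those contribute at most 33 each and the rest at most 119 each.
So the total is at most 33k + 119(9 − k) = 1071 − 86k. This must still be ≥ 595, so k ≤ 5.
k = 5 is achieved by 5 values at 33 and 4 at 119, total 641; lower one of the 119's by 46 (still > 33) to reach 595.

5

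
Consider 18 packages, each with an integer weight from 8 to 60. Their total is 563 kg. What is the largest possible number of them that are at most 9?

Each value at 9 or below falls at least 60 − 9 = 51 short of the ceiling 60.
The ceiling total is 18 × 60 = 1080, and we need 563, so at most ⌊(1080 − 563)/51⌋ = 10 can be that low.
k = 10 is achieved by 10 values at 9 and 8 at 60, total 570; lower one of the 60's by 7 (still > 9) to reach 563.

10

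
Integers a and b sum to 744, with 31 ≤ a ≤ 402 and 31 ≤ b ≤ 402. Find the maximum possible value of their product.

For a fixed sum, the product ab is largest when a and b are as close as possible.
Taking a = 372 and b = 372 (both in [31, 402]) gives ab = 138384.

138384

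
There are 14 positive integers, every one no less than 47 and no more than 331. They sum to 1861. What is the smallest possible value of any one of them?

Minimizing one value means maximizing the remaining 13.
The other 13 can take up 13 × 331 = 4303 ≥ 1861 − 47, so one integer can sit at its floor of 47.
Achievable: one at 47 and the other 13 totalling 1814, which fits since 13 × 47 ≤ 1814 ≤ 13 × 331.

47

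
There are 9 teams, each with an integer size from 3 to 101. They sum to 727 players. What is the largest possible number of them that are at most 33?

2

Suppose k of them are at most 33. Those contribute at most 33 each and the rest at most 101 each.
So the total is at most 33k + 101(9 − k) = 909 − 68k. This must still be ≥ 727, so k ≤ 2.
k = 2 is achieved by 2 values at 33 and 7 at 101, total 773; lower one of the 101's by 46 (still > 33) to reach 727.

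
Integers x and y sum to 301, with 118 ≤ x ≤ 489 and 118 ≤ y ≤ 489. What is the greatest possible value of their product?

22650

xy = x(301 − x) is maximized when x is as near 301/2 as the bounds allow.
Taking x = 150 and y = 151 (both in [118, 489]) gives xy = 22650.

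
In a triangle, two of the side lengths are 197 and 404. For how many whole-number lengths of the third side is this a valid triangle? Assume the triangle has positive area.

The triangle inequality gives |197 − 404| < c < 197 + 404, i.e. 207 < c < 601.
So c can be any integer from 208 to 600: 393 values.

393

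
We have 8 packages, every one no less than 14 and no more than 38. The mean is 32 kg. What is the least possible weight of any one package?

14

To make one package as small as possible, make the other 7 as large as possible.
The total is 8 × 32 = 256.
The other 7 can take up 7 × 38 = 266 ≥ 256 − 14, so one package can sit at its floor of 14.
Achievable: one at 14 and the other 7 totalling 242, which fits since 7 × 14 ≤ 242 ≤ 7 × 38.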